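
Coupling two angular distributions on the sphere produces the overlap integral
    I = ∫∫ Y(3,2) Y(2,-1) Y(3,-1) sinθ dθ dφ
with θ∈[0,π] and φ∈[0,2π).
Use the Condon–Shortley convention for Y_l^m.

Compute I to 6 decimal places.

Rules hold: Σm=0, L=8 even, 1≤3≤5.
N = 7·5·7 = 245
Δ = 2!·4!·2!/9! = 1/3780
Racah Σ t=0..2: t=0:+1/24 t=1:−1/4 t=2:+1/24 = -1/6
⇒ 3j(3 2 3; 0 0 0)² = 4/105, sgn +1
Racah Σ t=0..1: t=0:+1/12 t=1:−1/48 = 1/16
⇒ 3j(3 2 3; 2 -1 -1)² = 1/28, sgn +1
4πI² = N·(3j₀)²·(3jₘ)² = 1/3
I = +1·√(0.333333/4π) = 0.16286750

0.162868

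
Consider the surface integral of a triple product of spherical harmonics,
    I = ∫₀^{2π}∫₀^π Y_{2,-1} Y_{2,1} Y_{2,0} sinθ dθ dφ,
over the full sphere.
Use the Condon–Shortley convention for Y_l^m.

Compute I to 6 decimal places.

-0.090112

Rules hold: Σm=0, L=6 even, 0≤2≤4.
N = 5·5·5 = 125
Δ = 2!·2!·2!/7! = 1/630
Racah Σ t=0..2: t=0:+1/8 t=1:−1/1 t=2:+1/8 = -3/4
⇒ 3j(2 2 2; 0 0 0)² = 2/35, sgn -1
Racah Σ t=1..2: t=1:−1/4 t=2:+1/2 = 1/4
⇒ 3j(2 2 2; -1 1 0)² = 1/70, sgn +1
4πI² = N·(3j₀)²·(3jₘ)² = 5/49
I = -1·√(0.102041/4π) = -0.09011188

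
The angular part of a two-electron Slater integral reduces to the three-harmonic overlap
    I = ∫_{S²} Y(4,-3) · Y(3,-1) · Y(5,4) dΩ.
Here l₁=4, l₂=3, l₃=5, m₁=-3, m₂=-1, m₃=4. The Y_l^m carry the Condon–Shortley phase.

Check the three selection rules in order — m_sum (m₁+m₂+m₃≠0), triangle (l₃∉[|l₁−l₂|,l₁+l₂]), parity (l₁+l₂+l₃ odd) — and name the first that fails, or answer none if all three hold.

none

azimuthal sum: -3 − 1 + 4 = 0  ✓
1 ≤ 5 ≤ 7 (triangle on l)  ✓
L = 4 + 3 + 5 = 12 (even)  ✓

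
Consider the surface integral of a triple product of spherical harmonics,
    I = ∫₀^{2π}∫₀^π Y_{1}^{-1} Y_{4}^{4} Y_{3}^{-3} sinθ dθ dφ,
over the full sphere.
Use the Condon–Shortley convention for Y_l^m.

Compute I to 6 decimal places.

m-sum 0 ✓  L=8 even ✓  3≤3≤5 ✓
Π(2lᵢ+1) = 3×9×7 = 189
triangle coeff Δ(1,4,3) = 1/252
Σ_t [1,1]: t=1:−1/36 = -1/36
(3j)²=4/63 [(1 4 3; 0 0 0)], sign=+1
Σ_t [2,2]: t=2:+1/1440 = 1/1440
(3j)²=1/9 [(1 4 3; -1 4 -3)], sign=+1
⇒ 4πI² = 4/3
I = (+1)√(4/3/(4π)) = 0.32573501

0.325735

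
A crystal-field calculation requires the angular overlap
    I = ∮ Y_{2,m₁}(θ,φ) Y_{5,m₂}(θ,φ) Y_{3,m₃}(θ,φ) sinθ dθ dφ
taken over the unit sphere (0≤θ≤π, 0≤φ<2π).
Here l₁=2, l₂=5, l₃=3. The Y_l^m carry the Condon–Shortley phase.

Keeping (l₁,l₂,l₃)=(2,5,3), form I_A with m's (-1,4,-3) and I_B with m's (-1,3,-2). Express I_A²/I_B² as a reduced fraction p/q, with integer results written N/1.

Same 2,5,3: normalisation and zero-m 3j drop out of the ratio.
A: Δ: 4! 0! 6! / 11! → 1/2310; sum: t=3:−1/4320 = -1/4320; 3j²(2 5 3; -1 4 -3) = Δ·Π!·Σ² = 2/55  (sign -1)
B: Δ: 4! 0! 6! / 11! → 1/2310; sum: t=3:−1/720 = -1/720; 3j²(2 5 3; -1 3 -2) = Δ·Π!·Σ² = 8/165  (sign +1)
I_A²/I_B² = (2/55)/(8/165) = 3/4

3/4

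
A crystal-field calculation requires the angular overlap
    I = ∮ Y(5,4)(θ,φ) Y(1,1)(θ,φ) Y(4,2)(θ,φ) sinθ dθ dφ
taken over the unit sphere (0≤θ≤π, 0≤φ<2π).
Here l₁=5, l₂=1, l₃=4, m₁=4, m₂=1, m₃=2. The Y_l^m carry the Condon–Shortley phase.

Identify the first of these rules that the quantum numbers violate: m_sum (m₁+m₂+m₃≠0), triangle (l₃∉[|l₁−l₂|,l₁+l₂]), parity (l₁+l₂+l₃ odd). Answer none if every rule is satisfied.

m_sum

Σmᵢ = 7  ✗
l₃∈[|l₁−l₂|,l₁+l₂]=[4,6], have l₃=4
Σlᵢ = 10 ⇒ even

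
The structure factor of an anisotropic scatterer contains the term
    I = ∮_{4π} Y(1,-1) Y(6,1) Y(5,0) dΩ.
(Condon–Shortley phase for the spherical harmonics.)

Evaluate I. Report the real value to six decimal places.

-0.187239

Checks pass: Σm=0; 12 even; l₃=5∈[5,7].
(2·1+1)(2·6+1)(2·5+1) = 429
Δ: 2! 0! 10! / 13! → 1/858
sum: t=1:−1/14400 = -1/14400
3j²(1 6 5; 0 0 0) = Δ·Π!·Σ² = 6/143  (sign +1)
sum: t=2:+1/28800 = 1/28800
3j²(1 6 5; -1 1 0) = Δ·Π!·Σ² = 7/286  (sign -1)
combine: 4πI² = 429·6/143·7/286 = 63/143
take √, sign -1: I = -0.18723944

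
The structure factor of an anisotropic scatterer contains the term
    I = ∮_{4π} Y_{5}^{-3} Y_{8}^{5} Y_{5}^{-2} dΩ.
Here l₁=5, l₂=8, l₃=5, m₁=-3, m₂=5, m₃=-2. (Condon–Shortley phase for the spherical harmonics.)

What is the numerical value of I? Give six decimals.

Rules hold: Σm=0, L=18 even, 3≤5≤13.
N = 11·17·11 = 2057
Δ = 8!·2!·8!/19! = 1/37413090
Racah Σ t=3..5: t=3:−1/1036800 t=4:+1/331776 t=5:−1/1036800 = 1/921600
⇒ 3j(5 8 5; 0 0 0)² = 490/46189, sgn -1
Racah Σ t=6..8: t=6:+1/14515200 t=7:−1/7257600 t=8:+1/58060800 = -1/19353600
⇒ 3j(5 8 5; -3 5 -2)² = 21/3230, sgn +1
4πI² = N·(3j₀)²·(3jₘ)² = 11319/79781
I = -1·√(0.141876/4π) = -0.10625500

-0.106255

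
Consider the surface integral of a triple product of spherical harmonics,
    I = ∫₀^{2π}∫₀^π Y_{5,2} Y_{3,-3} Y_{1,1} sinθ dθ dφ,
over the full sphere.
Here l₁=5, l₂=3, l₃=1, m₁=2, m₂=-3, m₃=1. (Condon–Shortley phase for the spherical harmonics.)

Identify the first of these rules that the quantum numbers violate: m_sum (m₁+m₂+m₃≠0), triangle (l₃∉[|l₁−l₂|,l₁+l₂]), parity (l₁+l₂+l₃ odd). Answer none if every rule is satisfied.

triangle

m₁+m₂+m₃ = 2 − 3 + 1 = 0  ✓
triangle: |5−3|=2 ≤ l₃=1 ≤ 5+3=8  ✗
parity: l₁+l₂+l₃ = 9 is odd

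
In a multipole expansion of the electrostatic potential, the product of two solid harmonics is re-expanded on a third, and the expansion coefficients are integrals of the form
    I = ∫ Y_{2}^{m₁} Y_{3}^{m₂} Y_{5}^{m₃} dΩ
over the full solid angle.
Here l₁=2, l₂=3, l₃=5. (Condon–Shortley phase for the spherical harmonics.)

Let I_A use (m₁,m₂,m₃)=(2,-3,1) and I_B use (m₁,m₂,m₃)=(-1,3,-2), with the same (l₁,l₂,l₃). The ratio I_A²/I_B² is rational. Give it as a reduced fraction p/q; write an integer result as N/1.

1/7

Shared (l₁,l₂,l₃)=(2,3,5): N and (l;000)² cancel in I_A²/I_B².
A: Δ = 0!·4!·6!/11! = 1/2310; Racah Σ t=0..0: t=0:+1/17280 = 1/17280; ⇒ 3j(2 3 5; 2 -3 1)² = 1/2310, sgn +1
B: Δ = 0!·4!·6!/11! = 1/2310; Racah Σ t=0..0: t=0:+1/4320 = 1/4320; ⇒ 3j(2 3 5; -1 3 -2)² = 1/330, sgn -1
I_A²/I_B² = (1/2310)/(1/330) = 1/7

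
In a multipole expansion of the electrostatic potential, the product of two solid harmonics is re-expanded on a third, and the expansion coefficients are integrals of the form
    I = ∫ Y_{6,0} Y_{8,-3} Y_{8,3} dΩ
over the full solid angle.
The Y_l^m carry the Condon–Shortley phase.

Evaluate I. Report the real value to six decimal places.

Checks pass: Σm=0; 22 even; l₃=8∈[2,14].
(2·6+1)(2·8+1)(2·8+1) = 3757
Δ: 6! 6! 10! / 23! → 1/13742520792
sum: t=0:+1/41803776000 t=1:−1/435456000 t=2:+1/39813120 t=3:−1/18662400 t=4:+1/39813120 t=5:−1/435456000 t=6:+1/41803776000 = -11/1393459200
3j²(6 8 8; 0 0 0) = Δ·Π!·Σ² = 600/96577  (sign -1)
sum: t=0:+1/7464960000 t=1:−1/248832000 t=2:+1/69672960 t=3:−1/104509440 t=4:+1/836075520 t=5:−1/52254720000 = 31/14929920000
3j²(6 8 8; 0 -3 3) = Δ·Π!·Σ² = 2883/772616  (sign -1)
combine: 4πI² = 3757·600/96577·2883/772616 = 216225/2482597
take √, sign +1: I = 0.08325204

0.083252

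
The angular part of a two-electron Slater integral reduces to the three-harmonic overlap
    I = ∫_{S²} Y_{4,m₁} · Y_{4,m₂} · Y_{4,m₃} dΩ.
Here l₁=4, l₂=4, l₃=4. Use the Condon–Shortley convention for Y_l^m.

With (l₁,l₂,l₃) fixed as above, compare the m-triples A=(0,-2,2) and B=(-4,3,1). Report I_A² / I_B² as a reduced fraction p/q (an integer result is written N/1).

l's match ⇒ only the (l;m) 3-j factors differ between A and B.
A: triangle coeff Δ(4,4,4) = 1/450450; Σ_t [0,2]: t=0:+1/2304 t=1:−1/216 t=2:+1/384 = -11/6912; (3j)²=11/1638 [(4 4 4; 0 -2 2)], sign=-1
B: triangle coeff Δ(4,4,4) = 1/450450; Σ_t [4,4]: t=4:+1/3456 = 1/3456; (3j)²=35/1287 [(4 4 4; -4 3 1)], sign=-1
I_A²/I_B² = (11/1638)/(35/1287) = 121/490

121/490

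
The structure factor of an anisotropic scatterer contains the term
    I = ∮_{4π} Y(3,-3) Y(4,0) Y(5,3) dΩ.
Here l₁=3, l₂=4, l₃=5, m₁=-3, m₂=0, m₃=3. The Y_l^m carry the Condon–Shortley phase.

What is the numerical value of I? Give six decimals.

Rules hold: Σm=0, L=12 even, 1≤5≤7.
N = 7·9·11 = 693
Δ = 2!·4!·6!/13! = 1/180180
Racah Σ t=0..2: t=0:+1/576 t=1:−1/144 t=2:+1/576 = -1/288
⇒ 3j(3 4 5; 0 0 0)² = 20/1001, sgn +1
Racah Σ t=2..2: t=2:+1/2304 = 1/2304
⇒ 3j(3 4 5; -3 0 3)² = 5/143, sgn +1
4πI² = N·(3j₀)²·(3jₘ)² = 900/1859
I = +1·√(0.484131/4π) = 0.19628026

0.196280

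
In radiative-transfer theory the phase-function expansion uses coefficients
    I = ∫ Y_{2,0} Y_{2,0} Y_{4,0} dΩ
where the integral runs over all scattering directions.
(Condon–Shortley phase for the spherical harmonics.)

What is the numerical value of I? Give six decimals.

0.241796

Rules hold: Σm=0, L=8 even, 0≤4≤4.
N = 5·5·9 = 225
Δ = 0!·4!·4!/9! = 1/630
Racah Σ t=0..0: t=0:+1/16 = 1/16
⇒ 3j(2 2 4; 0 0 0)² = 2/35, sgn +1
(m-triple is (0,0,0) — same symbol as above.)
4πI² = N·(3j₀)²·(3jₘ)² = 36/49
I = +1·√(0.734694/4π) = 0.24179554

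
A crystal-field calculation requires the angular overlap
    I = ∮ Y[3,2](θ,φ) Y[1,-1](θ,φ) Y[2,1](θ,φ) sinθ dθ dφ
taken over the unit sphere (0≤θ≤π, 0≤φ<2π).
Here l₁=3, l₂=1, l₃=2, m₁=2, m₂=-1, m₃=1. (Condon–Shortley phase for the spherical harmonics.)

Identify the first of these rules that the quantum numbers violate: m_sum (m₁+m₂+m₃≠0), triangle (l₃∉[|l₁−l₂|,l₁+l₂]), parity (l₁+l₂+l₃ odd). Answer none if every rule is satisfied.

m₁+m₂+m₃ = 2 − 1 + 1 = 2  ✗
triangle: |3−1|=2 ≤ l₃=2 ≤ 3+1=4
parity: l₁+l₂+l₃ = 6 is even

m_sum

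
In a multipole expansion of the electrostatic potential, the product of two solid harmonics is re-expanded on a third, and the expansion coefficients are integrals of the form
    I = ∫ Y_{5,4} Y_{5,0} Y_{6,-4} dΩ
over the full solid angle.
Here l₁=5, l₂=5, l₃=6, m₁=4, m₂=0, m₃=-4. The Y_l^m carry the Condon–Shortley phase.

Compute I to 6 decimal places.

-0.082328

Checks pass: Σm=0; 16 even; l₃=6∈[0,10].
(2·5+1)(2·5+1)(2·6+1) = 1573
Δ: 4! 6! 6! / 17! → 1/28588560
sum: t=0:+1/345600 t=1:−1/13824 t=2:+1/5184 t=3:−1/13824 t=4:+1/345600 = 7/129600
3j²(5 5 6; 0 0 0) = Δ·Π!·Σ² = 80/7293  (sign +1)
sum: t=0:+1/345600 t=1:−1/207360 = -1/518400
3j²(5 5 6; 4 0 -4) = Δ·Π!·Σ² = 12/2431  (sign -1)
combine: 4πI² = 1573·80/7293·12/2431 = 320/3757
take √, sign -1: I = -0.08232836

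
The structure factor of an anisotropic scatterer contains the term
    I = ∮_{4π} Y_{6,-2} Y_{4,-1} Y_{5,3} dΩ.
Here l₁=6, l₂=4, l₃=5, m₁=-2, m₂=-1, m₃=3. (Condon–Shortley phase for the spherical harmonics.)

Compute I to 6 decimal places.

0.000000

Σlᵢ=15 odd — θ-integrand is odd under cosθ→−cosθ; I=0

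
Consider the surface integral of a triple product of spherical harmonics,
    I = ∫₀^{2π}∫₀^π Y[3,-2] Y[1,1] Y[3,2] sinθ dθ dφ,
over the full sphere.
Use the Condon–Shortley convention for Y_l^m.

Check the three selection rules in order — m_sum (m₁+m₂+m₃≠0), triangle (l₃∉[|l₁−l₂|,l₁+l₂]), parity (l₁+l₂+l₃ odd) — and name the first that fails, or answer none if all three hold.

m_sum

m₁+m₂+m₃ = -2 + 1 + 2 = 1  ✗
triangle: |3−1|=2 ≤ l₃=3 ≤ 3+1=4
parity: l₁+l₂+l₃ = 7 is odd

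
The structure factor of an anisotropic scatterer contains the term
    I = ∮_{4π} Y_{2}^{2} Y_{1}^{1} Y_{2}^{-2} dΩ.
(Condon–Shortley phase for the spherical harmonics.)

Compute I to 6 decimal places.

0.000000

Σmᵢ = 1 ≠ 0, so the φ-integral vanishes; I = 0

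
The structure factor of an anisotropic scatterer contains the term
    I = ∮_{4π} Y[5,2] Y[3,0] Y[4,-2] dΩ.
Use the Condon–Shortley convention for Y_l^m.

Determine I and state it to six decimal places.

0.022664

Checks pass: Σm=0; 12 even; l₃=4∈[2,8].
(2·5+1)(2·3+1)(2·4+1) = 693
Δ: 4! 6! 2! / 13! → 1/180180
sum: t=1:−1/576 t=2:+1/144 t=3:−1/576 = 1/288
3j²(5 3 4; 0 0 0) = Δ·Π!·Σ² = 20/1001  (sign +1)
sum: t=1:−1/576 t=2:+1/480 t=3:−1/8640 = 1/4320
3j²(5 3 4; 2 0 -2) = Δ·Π!·Σ² = 1/2145  (sign +1)
combine: 4πI² = 693·20/1001·1/2145 = 12/1859
take √, sign +1: I = 0.02266449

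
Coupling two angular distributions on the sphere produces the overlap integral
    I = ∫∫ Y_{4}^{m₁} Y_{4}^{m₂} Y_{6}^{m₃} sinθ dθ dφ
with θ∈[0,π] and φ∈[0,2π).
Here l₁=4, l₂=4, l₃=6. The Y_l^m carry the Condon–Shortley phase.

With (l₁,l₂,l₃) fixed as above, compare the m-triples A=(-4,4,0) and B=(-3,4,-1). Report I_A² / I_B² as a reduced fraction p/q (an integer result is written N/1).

4/21

Shared (l₁,l₂,l₃)=(4,4,6): N and (l;000)² cancel in I_A²/I_B².
A: Δ = 2!·6!·6!/15! = 1/1261260; Racah Σ t=2..2: t=2:+1/1036800 = 1/1036800; ⇒ 3j(4 4 6; -4 4 0)² = 4/6435, sgn +1
B: Δ = 2!·6!·6!/15! = 1/1261260; Racah Σ t=2..2: t=2:+1/172800 = 1/172800; ⇒ 3j(4 4 6; -3 4 -1)² = 7/2145, sgn -1
I_A²/I_B² = (4/6435)/(7/2145) = 4/21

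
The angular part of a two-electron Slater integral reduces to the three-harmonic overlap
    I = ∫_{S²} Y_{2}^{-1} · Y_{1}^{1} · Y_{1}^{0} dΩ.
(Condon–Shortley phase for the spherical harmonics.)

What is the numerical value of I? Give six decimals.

-0.218510

Checks pass: Σm=0; 4 even; l₃=1∈[1,3].
(2·2+1)(2·1+1)(2·1+1) = 45
Δ: 2! 2! 0! / 5! → 1/30
sum: t=1:−1/1 = -1/1
3j²(2 1 1; 0 0 0) = Δ·Π!·Σ² = 2/15  (sign +1)
sum: t=2:+1/2 = 1/2
3j²(2 1 1; -1 1 0) = Δ·Π!·Σ² = 1/10  (sign -1)
combine: 4πI² = 45·2/15·1/10 = 3/5
take √, sign -1: I = -0.21850969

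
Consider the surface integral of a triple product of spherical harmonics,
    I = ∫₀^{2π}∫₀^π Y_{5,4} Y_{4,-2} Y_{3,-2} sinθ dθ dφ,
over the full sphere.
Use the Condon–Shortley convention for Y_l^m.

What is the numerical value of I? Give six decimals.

Checks pass: Σm=0; 12 even; l₃=3∈[1,9].
(2·5+1)(2·4+1)(2·3+1) = 693
Δ: 6! 4! 2! / 13! → 1/180180
sum: t=2:+1/576 t=3:−1/144 t=4:+1/576 = -1/288
3j²(5 4 3; 0 0 0) = Δ·Π!·Σ² = 20/1001  (sign +1)
sum: t=0:+1/8640 t=1:−1/2880 = -1/4320
3j²(5 4 3; 4 -2 -2) = Δ·Π!·Σ² = 8/429  (sign +1)
combine: 4πI² = 693·20/1001·8/429 = 480/1859
take √, sign +1: I = 0.14334284

0.143343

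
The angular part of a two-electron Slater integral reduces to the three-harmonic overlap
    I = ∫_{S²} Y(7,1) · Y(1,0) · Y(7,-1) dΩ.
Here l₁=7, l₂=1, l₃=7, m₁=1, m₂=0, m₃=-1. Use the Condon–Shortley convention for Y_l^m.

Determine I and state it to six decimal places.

L=15 odd ⇒ parity kills the (l;000) factor ⇒ I = 0

0.000000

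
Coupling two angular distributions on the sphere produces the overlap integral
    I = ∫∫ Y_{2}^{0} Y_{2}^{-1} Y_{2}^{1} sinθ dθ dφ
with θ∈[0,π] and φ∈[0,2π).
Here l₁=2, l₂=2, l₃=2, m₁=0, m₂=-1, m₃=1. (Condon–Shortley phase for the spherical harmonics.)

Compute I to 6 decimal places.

-0.090112

m-sum 0 ✓  L=6 even ✓  0≤2≤4 ✓
Π(2lᵢ+1) = 5×5×5 = 125
triangle coeff Δ(2,2,2) = 1/630
Σ_t [0,2]: t=0:+1/8 t=1:−1/1 t=2:+1/8 = -3/4
(3j)²=2/35 [(2 2 2; 0 0 0)], sign=-1
Σ_t [0,1]: t=0:+1/4 t=1:−1/2 = -1/4
(3j)²=1/70 [(2 2 2; 0 -1 1)], sign=+1
⇒ 4πI² = 5/49
I = (-1)√(5/49/(4π)) = -0.09011188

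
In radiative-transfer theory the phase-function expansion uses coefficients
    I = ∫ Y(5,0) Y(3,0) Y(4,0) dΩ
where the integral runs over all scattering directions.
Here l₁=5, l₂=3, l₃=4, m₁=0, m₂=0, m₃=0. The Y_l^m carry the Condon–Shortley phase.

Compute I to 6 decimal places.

m-sum 0 ✓  L=12 even ✓  2≤4≤8 ✓
Π(2lᵢ+1) = 11×7×9 = 693
triangle coeff Δ(5,3,4) = 1/180180
Σ_t [1,3]: t=1:−1/576 t=2:+1/144 t=3:−1/576 = 1/288
(3j)²=20/1001 [(5 3 4; 0 0 0)], sign=+1
(m-triple is (0,0,0) — same symbol as above.)
⇒ 4πI² = 3600/13013
I = (+1)√(3600/13013/(4π)) = 0.14837393

0.148374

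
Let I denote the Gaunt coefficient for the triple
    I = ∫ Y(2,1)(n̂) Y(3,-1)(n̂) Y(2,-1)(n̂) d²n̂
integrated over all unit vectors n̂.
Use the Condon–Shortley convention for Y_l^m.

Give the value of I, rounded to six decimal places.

0.000000

Σmᵢ = -1 ≠ 0, so the φ-integral vanishes; I = 0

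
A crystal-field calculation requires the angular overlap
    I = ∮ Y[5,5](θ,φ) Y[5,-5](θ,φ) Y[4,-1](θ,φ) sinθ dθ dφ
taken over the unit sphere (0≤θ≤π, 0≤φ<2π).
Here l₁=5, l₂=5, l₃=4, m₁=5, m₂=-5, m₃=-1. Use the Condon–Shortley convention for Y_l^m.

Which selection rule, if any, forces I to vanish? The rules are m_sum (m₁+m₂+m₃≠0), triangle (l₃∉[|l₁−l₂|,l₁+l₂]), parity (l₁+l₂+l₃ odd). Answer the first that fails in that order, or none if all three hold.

Σmᵢ = -1  ✗
l₃∈[|l₁−l₂|,l₁+l₂]=[0,10], have l₃=4
Σlᵢ = 14 ⇒ even

m_sum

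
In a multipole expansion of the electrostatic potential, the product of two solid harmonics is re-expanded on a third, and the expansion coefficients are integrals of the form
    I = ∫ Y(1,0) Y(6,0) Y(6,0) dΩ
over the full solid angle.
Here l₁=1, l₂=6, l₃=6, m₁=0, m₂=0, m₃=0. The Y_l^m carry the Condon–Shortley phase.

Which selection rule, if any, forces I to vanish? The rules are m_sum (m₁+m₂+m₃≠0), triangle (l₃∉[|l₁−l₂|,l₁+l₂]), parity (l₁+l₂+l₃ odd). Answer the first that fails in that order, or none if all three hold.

parity

Σmᵢ = 0  ✓
l₃∈[|l₁−l₂|,l₁+l₂]=[5,7], have l₃=6  ✓
Σlᵢ = 13 ⇒ odd  ✗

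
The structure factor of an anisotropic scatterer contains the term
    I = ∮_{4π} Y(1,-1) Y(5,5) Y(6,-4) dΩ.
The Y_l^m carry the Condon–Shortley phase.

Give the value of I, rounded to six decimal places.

0.040859

Checks pass: Σm=0; 12 even; l₃=6∈[4,6].
(2·1+1)(2·5+1)(2·6+1) = 429
Δ: 0! 2! 10! / 13! → 1/858
sum: t=0:+1/14400 = 1/14400
3j²(1 5 6; 0 0 0) = Δ·Π!·Σ² = 6/143  (sign +1)
sum: t=0:+1/7257600 = 1/7257600
3j²(1 5 6; -1 5 -4) = Δ·Π!·Σ² = 1/858  (sign +1)
combine: 4πI² = 429·6/143·1/858 = 3/143
take √, sign +1: I = 0.04085899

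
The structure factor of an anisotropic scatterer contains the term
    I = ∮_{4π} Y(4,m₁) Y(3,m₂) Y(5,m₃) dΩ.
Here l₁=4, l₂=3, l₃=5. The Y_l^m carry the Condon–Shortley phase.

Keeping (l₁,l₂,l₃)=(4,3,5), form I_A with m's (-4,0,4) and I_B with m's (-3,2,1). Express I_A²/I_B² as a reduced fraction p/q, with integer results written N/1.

1008/605

l's match ⇒ only the (l;m) 3-j factors differ between A and B.
A: triangle coeff Δ(4,3,5) = 1/180180; Σ_t [2,2]: t=2:+1/8640 = 1/8640; (3j)²=28/715 [(4 3 5; -4 0 4)], sign=-1
B: triangle coeff Δ(4,3,5) = 1/180180; Σ_t [1,2]: t=1:−1/17280 t=2:+1/1440 = 11/17280; (3j)²=11/468 [(4 3 5; -3 2 1)], sign=+1
I_A²/I_B² = (28/715)/(11/468) = 1008/605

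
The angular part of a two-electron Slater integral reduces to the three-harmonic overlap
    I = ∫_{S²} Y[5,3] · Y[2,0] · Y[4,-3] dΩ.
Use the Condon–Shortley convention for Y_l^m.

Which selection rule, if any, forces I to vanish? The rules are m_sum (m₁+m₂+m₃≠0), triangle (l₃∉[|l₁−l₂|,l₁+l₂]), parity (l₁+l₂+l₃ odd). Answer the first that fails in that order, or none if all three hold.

m₁+m₂+m₃ = 3 + 0 − 3 = 0  ✓
triangle: |5−2|=3 ≤ l₃=4 ≤ 5+2=7  ✓
parity: l₁+l₂+l₃ = 11 is odd  ✗

parity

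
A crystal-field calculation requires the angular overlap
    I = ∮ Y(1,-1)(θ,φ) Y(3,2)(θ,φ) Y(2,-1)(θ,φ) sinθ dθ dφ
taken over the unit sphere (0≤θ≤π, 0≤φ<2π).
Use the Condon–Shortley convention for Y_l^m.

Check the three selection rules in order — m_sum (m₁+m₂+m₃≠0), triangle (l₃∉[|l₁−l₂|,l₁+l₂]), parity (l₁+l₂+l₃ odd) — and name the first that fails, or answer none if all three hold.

none

azimuthal sum: -1 + 2 − 1 = 0  ✓
2 ≤ 2 ≤ 4 (triangle on l)  ✓
L = 1 + 3 + 2 = 6 (even)  ✓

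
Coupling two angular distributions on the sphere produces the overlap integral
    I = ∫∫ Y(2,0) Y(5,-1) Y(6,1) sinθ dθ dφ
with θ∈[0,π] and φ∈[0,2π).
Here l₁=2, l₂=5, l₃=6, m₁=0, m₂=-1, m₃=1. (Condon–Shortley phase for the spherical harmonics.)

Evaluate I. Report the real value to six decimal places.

L=13 odd ⇒ parity kills the (l;000) factor ⇒ I = 0

0.000000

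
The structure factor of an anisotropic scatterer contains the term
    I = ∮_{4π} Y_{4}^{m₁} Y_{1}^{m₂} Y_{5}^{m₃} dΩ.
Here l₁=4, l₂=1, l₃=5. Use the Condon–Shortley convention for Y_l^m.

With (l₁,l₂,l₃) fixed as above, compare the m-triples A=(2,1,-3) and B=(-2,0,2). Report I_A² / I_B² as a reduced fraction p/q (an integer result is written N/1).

4/3

l's match ⇒ only the (l;m) 3-j factors differ between A and B.
A: triangle coeff Δ(4,1,5) = 1/495; Σ_t [0,0]: t=0:+1/2880 = 1/2880; (3j)²=28/495 [(4 1 5; 2 1 -3)], sign=+1
B: triangle coeff Δ(4,1,5) = 1/495; Σ_t [0,0]: t=0:+1/1440 = 1/1440; (3j)²=7/165 [(4 1 5; -2 0 2)], sign=-1
I_A²/I_B² = (28/495)/(7/165) = 4/3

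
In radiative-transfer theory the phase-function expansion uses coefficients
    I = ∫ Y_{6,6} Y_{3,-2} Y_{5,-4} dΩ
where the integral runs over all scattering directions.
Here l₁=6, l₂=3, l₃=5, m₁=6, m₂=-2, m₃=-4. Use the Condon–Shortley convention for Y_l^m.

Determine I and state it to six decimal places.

0.207001

Rules hold: Σm=0, L=14 even, 3≤5≤9.
N = 13·7·11 = 1001
Δ = 4!·8!·2!/15! = 1/675675
Racah Σ t=1..3: t=1:−1/8640 t=2:+1/2304 t=3:−1/8640 = 7/34560
⇒ 3j(6 3 5; 0 0 0)² = 7/429, sgn -1
Racah Σ t=0..0: t=0:+1/967680 = 1/967680
⇒ 3j(6 3 5; 6 -2 -4)² = 3/91, sgn -1
4πI² = N·(3j₀)²·(3jₘ)² = 7/13
I = +1·√(0.538462/4π) = 0.20700098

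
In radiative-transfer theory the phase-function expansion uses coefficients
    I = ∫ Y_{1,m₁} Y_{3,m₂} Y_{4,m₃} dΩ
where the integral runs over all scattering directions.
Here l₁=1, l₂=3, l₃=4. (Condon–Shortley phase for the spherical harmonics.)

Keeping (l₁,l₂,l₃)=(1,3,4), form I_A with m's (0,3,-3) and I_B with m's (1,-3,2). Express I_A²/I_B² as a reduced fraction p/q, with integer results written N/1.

7/1

Same 1,3,4: normalisation and zero-m 3j drop out of the ratio.
A: Δ: 0! 2! 6! / 9! → 1/252; sum: t=0:+1/720 = 1/720; 3j²(1 3 4; 0 3 -3) = Δ·Π!·Σ² = 1/36  (sign -1)
B: Δ: 0! 2! 6! / 9! → 1/252; sum: t=0:+1/1440 = 1/1440; 3j²(1 3 4; 1 -3 2) = Δ·Π!·Σ² = 1/252  (sign +1)
I_A²/I_B² = (1/36)/(1/252) = 7/1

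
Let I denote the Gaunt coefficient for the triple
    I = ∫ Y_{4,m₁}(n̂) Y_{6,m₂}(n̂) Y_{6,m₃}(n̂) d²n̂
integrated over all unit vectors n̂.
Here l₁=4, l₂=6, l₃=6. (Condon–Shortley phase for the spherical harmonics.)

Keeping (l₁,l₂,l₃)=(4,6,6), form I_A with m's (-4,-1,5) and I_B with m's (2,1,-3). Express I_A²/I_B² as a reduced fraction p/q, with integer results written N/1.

Shared (l₁,l₂,l₃)=(4,6,6): N and (l;000)² cancel in I_A²/I_B².
A: Δ = 4!·4!·8!/17! = 1/15315300; Racah Σ t=4..4: t=4:+1/2903040 = 1/2903040; ⇒ 3j(4 6 6; -4 -1 5)² = 5/663, sgn -1
B: Δ = 4!·4!·8!/17! = 1/15315300; Racah Σ t=0..2: t=0:+1/483840 t=1:−1/51840 t=2:+1/69120 = -1/362880; ⇒ 3j(4 6 6; 2 1 -3)² = 16/17017, sgn +1
I_A²/I_B² = (5/663)/(16/17017) = 385/48

385/48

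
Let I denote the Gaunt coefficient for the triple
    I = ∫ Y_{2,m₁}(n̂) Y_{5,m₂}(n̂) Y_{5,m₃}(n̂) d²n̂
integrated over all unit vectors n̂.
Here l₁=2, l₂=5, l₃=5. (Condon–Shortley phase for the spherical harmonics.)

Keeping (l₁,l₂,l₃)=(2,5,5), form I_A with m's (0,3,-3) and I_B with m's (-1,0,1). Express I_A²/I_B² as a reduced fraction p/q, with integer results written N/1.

l's match ⇒ only the (l;m) 3-j factors differ between A and B.
A: triangle coeff Δ(2,5,5) = 1/38610; Σ_t [0,2]: t=0:+1/161280 t=1:−1/5040 t=2:+1/5760 = -1/53760; (3j)²=1/4290 [(2 5 5; 0 3 -3)], sign=-1
B: triangle coeff Δ(2,5,5) = 1/38610; Σ_t [1,2]: t=1:−1/1152 t=2:+1/1440 = -1/5760; (3j)²=1/858 [(2 5 5; -1 0 1)], sign=-1
I_A²/I_B² = (1/4290)/(1/858) = 1/5

1/5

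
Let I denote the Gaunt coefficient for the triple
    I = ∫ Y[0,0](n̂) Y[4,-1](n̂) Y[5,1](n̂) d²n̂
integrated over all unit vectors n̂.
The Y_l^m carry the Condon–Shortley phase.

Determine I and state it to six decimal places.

0.000000

triangle: need 4≤l₃≤4, have 5; I=0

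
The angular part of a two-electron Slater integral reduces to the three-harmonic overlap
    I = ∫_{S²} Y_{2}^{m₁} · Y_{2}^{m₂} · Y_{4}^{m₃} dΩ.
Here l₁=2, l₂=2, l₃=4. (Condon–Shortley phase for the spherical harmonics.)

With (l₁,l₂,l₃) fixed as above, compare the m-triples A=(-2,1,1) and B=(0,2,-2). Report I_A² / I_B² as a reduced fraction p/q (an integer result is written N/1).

Same 2,2,4: normalisation and zero-m 3j drop out of the ratio.
A: Δ: 0! 4! 4! / 9! → 1/630; sum: t=0:+1/144 = 1/144; 3j²(2 2 4; -2 1 1) = Δ·Π!·Σ² = 1/126  (sign -1)
B: Δ: 0! 4! 4! / 9! → 1/630; sum: t=0:+1/96 = 1/96; 3j²(2 2 4; 0 2 -2) = Δ·Π!·Σ² = 1/42  (sign +1)
I_A²/I_B² = (1/126)/(1/42) = 1/3

1/3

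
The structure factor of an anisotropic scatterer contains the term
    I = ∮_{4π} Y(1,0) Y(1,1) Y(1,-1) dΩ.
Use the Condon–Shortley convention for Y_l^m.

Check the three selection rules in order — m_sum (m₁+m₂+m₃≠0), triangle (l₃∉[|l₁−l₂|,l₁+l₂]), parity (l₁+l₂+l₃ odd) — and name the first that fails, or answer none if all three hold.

m₁+m₂+m₃ = 0 + 1 − 1 = 0  ✓
triangle: |1−1|=0 ≤ l₃=1 ≤ 1+1=2  ✓
parity: l₁+l₂+l₃ = 3 is odd  ✗

parity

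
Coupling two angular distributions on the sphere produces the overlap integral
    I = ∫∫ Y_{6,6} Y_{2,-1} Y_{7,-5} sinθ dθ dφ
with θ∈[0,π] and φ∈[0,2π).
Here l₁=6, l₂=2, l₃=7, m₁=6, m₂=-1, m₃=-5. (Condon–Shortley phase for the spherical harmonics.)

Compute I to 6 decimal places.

0.000000

l₁+l₂+l₃=15 is odd: 3j(l;000)=0 ⇒ I=0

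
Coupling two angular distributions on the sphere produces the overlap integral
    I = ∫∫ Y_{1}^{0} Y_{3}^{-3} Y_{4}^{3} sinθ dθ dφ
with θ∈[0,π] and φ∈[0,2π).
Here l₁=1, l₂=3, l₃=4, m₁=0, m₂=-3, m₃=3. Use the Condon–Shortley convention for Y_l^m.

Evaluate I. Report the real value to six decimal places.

-0.162868

m-sum 0 ✓  L=8 even ✓  2≤4≤4 ✓
Π(2lᵢ+1) = 3×7×9 = 189
triangle coeff Δ(1,3,4) = 1/252
Σ_t [0,0]: t=0:+1/36 = 1/36
(3j)²=4/63 [(1 3 4; 0 0 0)], sign=+1
Σ_t [0,0]: t=0:+1/720 = 1/720
(3j)²=1/36 [(1 3 4; 0 -3 3)], sign=-1
⇒ 4πI² = 1/3
I = (-1)√(1/3/(4π)) = -0.16286750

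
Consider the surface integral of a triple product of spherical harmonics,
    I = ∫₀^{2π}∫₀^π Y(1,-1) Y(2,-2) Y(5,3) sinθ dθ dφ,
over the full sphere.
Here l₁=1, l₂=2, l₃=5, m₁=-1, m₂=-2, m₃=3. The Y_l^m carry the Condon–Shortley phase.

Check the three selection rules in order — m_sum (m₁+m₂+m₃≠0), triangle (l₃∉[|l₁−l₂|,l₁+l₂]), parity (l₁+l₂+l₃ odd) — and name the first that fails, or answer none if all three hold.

triangle

azimuthal sum: -1 − 2 + 3 = 0  ✓
1 ≤ 5 ≤ 3 (triangle on l)  ✗
L = 1 + 2 + 5 = 8 (even)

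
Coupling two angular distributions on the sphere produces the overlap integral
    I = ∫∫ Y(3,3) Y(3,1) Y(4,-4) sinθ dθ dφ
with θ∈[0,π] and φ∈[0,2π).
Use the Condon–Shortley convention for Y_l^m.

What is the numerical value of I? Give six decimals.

m-sum 0 ✓  L=10 even ✓  0≤4≤6 ✓
Π(2lᵢ+1) = 7×7×9 = 441
triangle coeff Δ(3,3,4) = 1/34650
Σ_t [0,2]: t=0:+1/72 t=1:−1/16 t=2:+1/72 = -5/144
(3j)²=2/77 [(3 3 4; 0 0 0)], sign=-1
Σ_t [0,0]: t=0:+1/1152 = 1/1152
(3j)²=1/33 [(3 3 4; 3 1 -4)], sign=+1
⇒ 4πI² = 42/121
I = (-1)√(42/121/(4π)) = -0.16619847

-0.166198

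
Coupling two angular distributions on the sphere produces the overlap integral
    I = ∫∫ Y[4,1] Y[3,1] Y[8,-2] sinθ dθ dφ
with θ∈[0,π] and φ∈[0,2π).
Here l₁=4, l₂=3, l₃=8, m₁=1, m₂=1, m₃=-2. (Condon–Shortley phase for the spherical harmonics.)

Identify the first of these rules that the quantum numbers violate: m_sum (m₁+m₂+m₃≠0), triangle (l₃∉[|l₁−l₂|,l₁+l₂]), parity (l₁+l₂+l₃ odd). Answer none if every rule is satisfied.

triangle

azimuthal sum: 1 + 1 − 2 = 0  ✓
1 ≤ 8 ≤ 7 (triangle on l)  ✗
L = 4 + 3 + 8 = 15 (odd)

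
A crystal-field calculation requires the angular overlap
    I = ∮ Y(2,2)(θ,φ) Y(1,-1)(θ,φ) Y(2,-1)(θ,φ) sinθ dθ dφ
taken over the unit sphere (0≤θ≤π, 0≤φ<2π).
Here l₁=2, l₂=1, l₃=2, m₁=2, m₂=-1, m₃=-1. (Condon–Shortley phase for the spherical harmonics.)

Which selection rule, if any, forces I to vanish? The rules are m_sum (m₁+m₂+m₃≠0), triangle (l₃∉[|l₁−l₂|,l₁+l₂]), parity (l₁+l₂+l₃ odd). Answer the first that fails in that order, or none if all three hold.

azimuthal sum: 2 − 1 − 1 = 0  ✓
1 ≤ 2 ≤ 3 (triangle on l)  ✓
L = 2 + 1 + 2 = 5 (odd)  ✗

parity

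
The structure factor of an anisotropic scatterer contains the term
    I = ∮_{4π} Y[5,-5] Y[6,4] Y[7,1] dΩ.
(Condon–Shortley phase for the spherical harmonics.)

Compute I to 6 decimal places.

-0.104772

Checks pass: Σm=0; 18 even; l₃=7∈[1,11].
(2·5+1)(2·6+1)(2·7+1) = 2145
Δ: 4! 6! 8! / 19! → 1/174594420
sum: t=0:+1/4147200 t=1:−1/207360 t=2:+1/82944 t=3:−1/207360 t=4:+1/4147200 = 1/345600
3j²(5 6 7; 0 0 0) = Δ·Π!·Σ² = 420/46189  (sign -1)
sum: t=4:+1/24883200 = 1/24883200
3j²(5 6 7; -5 4 1) = Δ·Π!·Σ² = 980/138567  (sign +1)
combine: 4πI² = 2145·420/46189·980/138567 = 2058000/14919047
take √, sign -1: I = -0.10477248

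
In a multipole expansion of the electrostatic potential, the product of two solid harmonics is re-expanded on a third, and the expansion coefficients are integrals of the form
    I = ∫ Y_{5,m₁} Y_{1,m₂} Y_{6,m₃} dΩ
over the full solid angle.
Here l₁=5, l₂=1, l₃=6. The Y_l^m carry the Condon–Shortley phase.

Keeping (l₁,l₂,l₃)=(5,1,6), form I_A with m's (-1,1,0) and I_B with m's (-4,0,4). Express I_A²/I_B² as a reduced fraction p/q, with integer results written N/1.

3/4

Shared (l₁,l₂,l₃)=(5,1,6): N and (l;000)² cancel in I_A²/I_B².
A: Δ = 0!·10!·2!/13! = 1/858; Racah Σ t=0..0: t=0:+1/34560 = 1/34560; ⇒ 3j(5 1 6; -1 1 0)² = 5/286, sgn +1
B: Δ = 0!·10!·2!/13! = 1/858; Racah Σ t=0..0: t=0:+1/362880 = 1/362880; ⇒ 3j(5 1 6; -4 0 4)² = 10/429, sgn +1
I_A²/I_B² = (5/286)/(10/429) = 3/4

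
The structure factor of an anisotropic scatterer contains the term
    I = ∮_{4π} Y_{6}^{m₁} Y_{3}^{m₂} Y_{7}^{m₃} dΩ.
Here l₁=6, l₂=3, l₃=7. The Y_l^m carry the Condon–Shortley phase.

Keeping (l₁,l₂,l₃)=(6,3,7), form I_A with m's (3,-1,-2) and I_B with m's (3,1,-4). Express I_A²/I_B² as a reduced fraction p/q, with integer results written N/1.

1369/1782

Same 6,3,7: normalisation and zero-m 3j drop out of the ratio.
A: Δ: 2! 10! 4! / 17! → 1/2042040; sum: t=0:+1/241920 t=1:−1/483840 t=2:+1/17418240 = 37/17418240; 3j²(6 3 7; 3 -1 -2) = Δ·Π!·Σ² = 1369/136136  (sign -1)
B: Δ: 2! 10! 4! / 17! → 1/2042040; sum: t=0:+1/1451520 t=1:−1/483840 t=2:+1/2903040 = -1/967680; 3j²(6 3 7; 3 1 -4) = Δ·Π!·Σ² = 81/6188  (sign +1)
I_A²/I_B² = (1369/136136)/(81/6188) = 1369/1782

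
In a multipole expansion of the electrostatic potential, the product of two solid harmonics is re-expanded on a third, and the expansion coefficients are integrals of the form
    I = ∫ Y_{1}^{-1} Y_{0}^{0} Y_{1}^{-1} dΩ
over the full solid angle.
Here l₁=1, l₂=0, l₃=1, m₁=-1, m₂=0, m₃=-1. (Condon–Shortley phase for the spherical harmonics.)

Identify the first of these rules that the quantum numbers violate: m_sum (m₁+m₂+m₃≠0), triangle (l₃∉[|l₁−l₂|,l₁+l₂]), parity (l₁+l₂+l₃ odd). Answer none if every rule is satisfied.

m₁+m₂+m₃ = -1 + 0 − 1 = -2  ✗
triangle: |1−0|=1 ≤ l₃=1 ≤ 1+0=1
parity: l₁+l₂+l₃ = 2 is even

m_sum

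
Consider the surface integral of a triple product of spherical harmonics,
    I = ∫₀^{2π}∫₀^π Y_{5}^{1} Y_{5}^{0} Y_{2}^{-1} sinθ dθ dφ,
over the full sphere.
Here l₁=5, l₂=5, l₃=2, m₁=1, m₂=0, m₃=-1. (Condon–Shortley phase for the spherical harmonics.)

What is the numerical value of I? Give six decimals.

-0.036166

Rules hold: Σm=0, L=12 even, 0≤2≤10.
N = 11·11·5 = 605
Δ = 8!·2!·2!/13! = 1/38610
Racah Σ t=3..5: t=3:−1/2880 t=4:+1/576 t=5:−1/2880 = 1/960
⇒ 3j(5 5 2; 0 0 0)² = 10/429, sgn +1
Racah Σ t=3..4: t=3:−1/1440 t=4:+1/1152 = 1/5760
⇒ 3j(5 5 2; 1 0 -1)² = 1/858, sgn -1
4πI² = N·(3j₀)²·(3jₘ)² = 25/1521
I = -1·√(0.0164366/4π) = -0.03616600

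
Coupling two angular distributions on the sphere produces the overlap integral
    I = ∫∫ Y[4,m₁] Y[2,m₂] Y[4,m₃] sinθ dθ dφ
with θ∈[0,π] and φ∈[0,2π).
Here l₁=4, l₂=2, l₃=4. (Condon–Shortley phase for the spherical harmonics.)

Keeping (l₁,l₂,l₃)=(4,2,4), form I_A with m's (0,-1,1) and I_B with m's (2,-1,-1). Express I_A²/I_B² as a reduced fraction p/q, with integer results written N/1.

l's match ⇒ only the (l;m) 3-j factors differ between A and B.
A: triangle coeff Δ(4,2,4) = 1/13860; Σ_t [0,1]: t=0:+1/96 t=1:−1/72 = -1/288; (3j)²=1/462 [(4 2 4; 0 -1 1)], sign=+1
B: triangle coeff Δ(4,2,4) = 1/13860; Σ_t [0,1]: t=0:+1/96 t=1:−1/240 = 1/160; (3j)²=27/1540 [(4 2 4; 2 -1 -1)], sign=-1
I_A²/I_B² = (1/462)/(27/1540) = 10/81

10/81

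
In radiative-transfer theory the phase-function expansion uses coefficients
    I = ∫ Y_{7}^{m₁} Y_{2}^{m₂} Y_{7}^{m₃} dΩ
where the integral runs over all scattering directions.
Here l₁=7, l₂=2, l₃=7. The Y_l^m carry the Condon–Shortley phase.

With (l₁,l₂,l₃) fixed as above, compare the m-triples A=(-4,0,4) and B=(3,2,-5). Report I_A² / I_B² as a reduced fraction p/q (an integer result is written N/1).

8/297

Same 7,2,7: normalisation and zero-m 3j drop out of the ratio.
A: Δ: 2! 12! 2! / 17! → 1/185640; sum: t=0:+1/159667200 t=1:−1/7257600 t=2:+1/8709120 = -1/59875200; 3j²(7 2 7; -4 0 4) = Δ·Π!·Σ² = 8/23205  (sign +1)
B: Δ: 2! 12! 2! / 17! → 1/185640; sum: t=2:+1/29030400 = 1/29030400; 3j²(7 2 7; 3 2 -5) = Δ·Π!·Σ² = 99/7735  (sign +1)
I_A²/I_B² = (8/23205)/(99/7735) = 8/297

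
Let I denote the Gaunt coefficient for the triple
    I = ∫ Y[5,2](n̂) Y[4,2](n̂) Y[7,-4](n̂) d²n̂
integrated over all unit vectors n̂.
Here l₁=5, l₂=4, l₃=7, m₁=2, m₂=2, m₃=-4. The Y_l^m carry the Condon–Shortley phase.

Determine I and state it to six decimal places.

0.139828

Checks pass: Σm=0; 16 even; l₃=7∈[1,9].
(2·5+1)(2·4+1)(2·7+1) = 1485
Δ: 2! 8! 6! / 17! → 1/6126120
sum: t=0:+1/69120 t=1:−1/20736 t=2:+1/69120 = -1/51840
3j²(5 4 7; 0 0 0) = Δ·Π!·Σ² = 280/21879  (sign +1)
sum: t=0:+1/1036800 t=1:−1/172800 t=2:+1/483840 = -1/362880
3j²(5 4 7; 2 2 -4) = Δ·Π!·Σ² = 20/1547  (sign +1)
combine: 4πI² = 1485·280/21879·20/1547 = 12000/48841
take √, sign +1: I = 0.13982777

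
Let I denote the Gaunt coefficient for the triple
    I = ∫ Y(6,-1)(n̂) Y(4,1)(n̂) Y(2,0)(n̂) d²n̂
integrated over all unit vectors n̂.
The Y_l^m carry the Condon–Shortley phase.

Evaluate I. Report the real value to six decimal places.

-0.230476

Rules hold: Σm=0, L=12 even, 2≤2≤10.
N = 13·9·5 = 585
Δ = 8!·4!·0!/13! = 1/6435
Racah Σ t=4..4: t=4:+1/2304 = 1/2304
⇒ 3j(6 4 2; 0 0 0)² = 5/143, sgn +1
Racah Σ t=5..5: t=5:−1/2880 = -1/2880
⇒ 3j(6 4 2; -1 1 0)² = 14/429, sgn -1
4πI² = N·(3j₀)²·(3jₘ)² = 1050/1573
I = -1·√(0.667514/4π) = -0.23047581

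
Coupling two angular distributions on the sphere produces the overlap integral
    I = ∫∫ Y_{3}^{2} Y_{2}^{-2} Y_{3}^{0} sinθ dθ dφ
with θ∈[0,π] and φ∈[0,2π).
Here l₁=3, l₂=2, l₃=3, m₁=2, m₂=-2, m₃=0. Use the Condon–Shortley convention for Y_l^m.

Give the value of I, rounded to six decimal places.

Checks pass: Σm=0; 8 even; l₃=3∈[1,5].
(2·3+1)(2·2+1)(2·3+1) = 245
Δ: 2! 4! 2! / 9! → 1/3780
sum: t=0:+1/24 t=1:−1/4 t=2:+1/24 = -1/6
3j²(3 2 3; 0 0 0) = Δ·Π!·Σ² = 4/105  (sign +1)
sum: t=0:+1/24 = 1/24
3j²(3 2 3; 2 -2 0) = Δ·Π!·Σ² = 1/21  (sign -1)
combine: 4πI² = 245·4/105·1/21 = 4/9
take √, sign -1: I = -0.18806319

-0.188063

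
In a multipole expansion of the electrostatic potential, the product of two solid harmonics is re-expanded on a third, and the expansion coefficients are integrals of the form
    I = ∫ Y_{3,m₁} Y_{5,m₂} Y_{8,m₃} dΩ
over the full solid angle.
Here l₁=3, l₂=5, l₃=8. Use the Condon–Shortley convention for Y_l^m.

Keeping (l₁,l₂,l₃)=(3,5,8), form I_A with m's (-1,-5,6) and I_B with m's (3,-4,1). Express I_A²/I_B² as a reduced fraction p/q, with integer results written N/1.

Same 3,5,8: normalisation and zero-m 3j drop out of the ratio.
A: Δ: 0! 6! 10! / 17! → 1/136136; sum: t=0:+1/174182400 = 1/174182400; 3j²(3 5 8; -1 -5 6) = Δ·Π!·Σ² = 1/136  (sign +1)
B: Δ: 0! 6! 10! / 17! → 1/136136; sum: t=0:+1/261273600 = 1/261273600; 3j²(3 5 8; 3 -4 1) = Δ·Π!·Σ² = 1/19448  (sign -1)
I_A²/I_B² = (1/136)/(1/19448) = 143/1

143/1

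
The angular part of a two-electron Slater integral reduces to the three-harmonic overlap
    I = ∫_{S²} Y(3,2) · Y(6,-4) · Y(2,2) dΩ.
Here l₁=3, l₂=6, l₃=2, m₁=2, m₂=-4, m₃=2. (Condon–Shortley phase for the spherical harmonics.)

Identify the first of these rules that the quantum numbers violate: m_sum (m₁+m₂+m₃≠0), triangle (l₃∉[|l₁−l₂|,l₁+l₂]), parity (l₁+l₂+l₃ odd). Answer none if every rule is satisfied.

triangle

azimuthal sum: 2 − 4 + 2 = 0  ✓
3 ≤ 2 ≤ 9 (triangle on l)  ✗
L = 3 + 6 + 2 = 11 (odd)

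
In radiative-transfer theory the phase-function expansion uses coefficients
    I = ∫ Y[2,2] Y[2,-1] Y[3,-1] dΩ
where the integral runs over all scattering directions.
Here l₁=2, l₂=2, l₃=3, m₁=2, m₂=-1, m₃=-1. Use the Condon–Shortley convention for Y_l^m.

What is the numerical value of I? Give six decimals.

0.000000

l₁+l₂+l₃=7 is odd: 3j(l;000)=0 ⇒ I=0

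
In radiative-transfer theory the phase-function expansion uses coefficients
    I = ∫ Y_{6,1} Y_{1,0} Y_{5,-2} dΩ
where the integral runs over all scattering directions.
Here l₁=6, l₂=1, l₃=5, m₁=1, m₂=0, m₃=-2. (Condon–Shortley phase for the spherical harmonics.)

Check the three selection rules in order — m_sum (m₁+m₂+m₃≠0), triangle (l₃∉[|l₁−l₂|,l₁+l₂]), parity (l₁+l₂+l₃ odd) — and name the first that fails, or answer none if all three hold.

m_sum

m₁+m₂+m₃ = 1 + 0 − 2 = -1  ✗
triangle: |6−1|=5 ≤ l₃=5 ≤ 6+1=7
parity: l₁+l₂+l₃ = 12 is even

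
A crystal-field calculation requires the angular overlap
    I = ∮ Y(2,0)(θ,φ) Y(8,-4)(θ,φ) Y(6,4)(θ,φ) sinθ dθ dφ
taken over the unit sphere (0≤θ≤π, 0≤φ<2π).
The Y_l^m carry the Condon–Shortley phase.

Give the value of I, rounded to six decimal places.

Checks pass: Σm=0; 16 even; l₃=6∈[6,10].
(2·2+1)(2·8+1)(2·6+1) = 1105
Δ: 4! 0! 12! / 17! → 1/30940
sum: t=2:+1/2073600 = 1/2073600
3j²(2 8 6; 0 0 0) = Δ·Π!·Σ² = 28/1105  (sign +1)
sum: t=2:+1/29030400 = 1/29030400
3j²(2 8 6; 0 -4 4) = Δ·Π!·Σ² = 99/7735  (sign +1)
combine: 4πI² = 1105·28/1105·99/7735 = 396/1105
take √, sign +1: I = 0.16887351

0.168874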